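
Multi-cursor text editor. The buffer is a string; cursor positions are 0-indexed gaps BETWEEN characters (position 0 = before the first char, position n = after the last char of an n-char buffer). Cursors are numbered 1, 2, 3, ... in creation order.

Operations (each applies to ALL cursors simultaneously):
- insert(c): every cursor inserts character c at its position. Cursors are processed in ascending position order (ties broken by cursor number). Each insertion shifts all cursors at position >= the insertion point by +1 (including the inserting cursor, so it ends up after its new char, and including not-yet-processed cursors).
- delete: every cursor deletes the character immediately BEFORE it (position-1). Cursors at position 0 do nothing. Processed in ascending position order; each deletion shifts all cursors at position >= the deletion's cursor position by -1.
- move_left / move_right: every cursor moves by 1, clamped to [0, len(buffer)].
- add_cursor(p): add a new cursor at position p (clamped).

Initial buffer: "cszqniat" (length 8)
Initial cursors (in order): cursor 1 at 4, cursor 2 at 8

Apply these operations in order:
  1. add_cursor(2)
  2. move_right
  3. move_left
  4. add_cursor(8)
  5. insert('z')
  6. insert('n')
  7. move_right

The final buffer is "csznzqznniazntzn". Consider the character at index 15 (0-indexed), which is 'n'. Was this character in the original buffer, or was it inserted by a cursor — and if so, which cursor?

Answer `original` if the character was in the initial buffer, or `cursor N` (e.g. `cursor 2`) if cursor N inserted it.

Answer: cursor 4

Derivation:
After op 1 (add_cursor(2)): buffer="cszqniat" (len 8), cursors c3@2 c1@4 c2@8, authorship ........
After op 2 (move_right): buffer="cszqniat" (len 8), cursors c3@3 c1@5 c2@8, authorship ........
After op 3 (move_left): buffer="cszqniat" (len 8), cursors c3@2 c1@4 c2@7, authorship ........
After op 4 (add_cursor(8)): buffer="cszqniat" (len 8), cursors c3@2 c1@4 c2@7 c4@8, authorship ........
After op 5 (insert('z')): buffer="cszzqzniaztz" (len 12), cursors c3@3 c1@6 c2@10 c4@12, authorship ..3..1...2.4
After op 6 (insert('n')): buffer="csznzqznniazntzn" (len 16), cursors c3@4 c1@8 c2@13 c4@16, authorship ..33..11...22.44
After op 7 (move_right): buffer="csznzqznniazntzn" (len 16), cursors c3@5 c1@9 c2@14 c4@16, authorship ..33..11...22.44
Authorship (.=original, N=cursor N): . . 3 3 . . 1 1 . . . 2 2 . 4 4
Index 15: author = 4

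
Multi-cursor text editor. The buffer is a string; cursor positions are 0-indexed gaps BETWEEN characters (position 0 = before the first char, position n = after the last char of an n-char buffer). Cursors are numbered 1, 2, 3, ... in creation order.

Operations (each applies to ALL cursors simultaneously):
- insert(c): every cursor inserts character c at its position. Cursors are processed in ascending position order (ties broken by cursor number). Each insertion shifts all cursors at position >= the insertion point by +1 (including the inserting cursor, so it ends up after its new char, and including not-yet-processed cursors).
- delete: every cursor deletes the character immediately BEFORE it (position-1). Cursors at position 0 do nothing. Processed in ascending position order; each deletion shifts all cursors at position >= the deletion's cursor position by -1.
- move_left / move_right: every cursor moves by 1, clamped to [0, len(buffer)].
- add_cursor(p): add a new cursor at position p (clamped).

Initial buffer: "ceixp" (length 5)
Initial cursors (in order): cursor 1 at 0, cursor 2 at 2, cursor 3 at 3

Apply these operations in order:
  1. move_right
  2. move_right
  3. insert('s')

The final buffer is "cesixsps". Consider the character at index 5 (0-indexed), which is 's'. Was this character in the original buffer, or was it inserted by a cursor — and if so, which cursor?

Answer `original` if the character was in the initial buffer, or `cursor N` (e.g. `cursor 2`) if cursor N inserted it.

Answer: cursor 2

Derivation:
After op 1 (move_right): buffer="ceixp" (len 5), cursors c1@1 c2@3 c3@4, authorship .....
After op 2 (move_right): buffer="ceixp" (len 5), cursors c1@2 c2@4 c3@5, authorship .....
After op 3 (insert('s')): buffer="cesixsps" (len 8), cursors c1@3 c2@6 c3@8, authorship ..1..2.3
Authorship (.=original, N=cursor N): . . 1 . . 2 . 3
Index 5: author = 2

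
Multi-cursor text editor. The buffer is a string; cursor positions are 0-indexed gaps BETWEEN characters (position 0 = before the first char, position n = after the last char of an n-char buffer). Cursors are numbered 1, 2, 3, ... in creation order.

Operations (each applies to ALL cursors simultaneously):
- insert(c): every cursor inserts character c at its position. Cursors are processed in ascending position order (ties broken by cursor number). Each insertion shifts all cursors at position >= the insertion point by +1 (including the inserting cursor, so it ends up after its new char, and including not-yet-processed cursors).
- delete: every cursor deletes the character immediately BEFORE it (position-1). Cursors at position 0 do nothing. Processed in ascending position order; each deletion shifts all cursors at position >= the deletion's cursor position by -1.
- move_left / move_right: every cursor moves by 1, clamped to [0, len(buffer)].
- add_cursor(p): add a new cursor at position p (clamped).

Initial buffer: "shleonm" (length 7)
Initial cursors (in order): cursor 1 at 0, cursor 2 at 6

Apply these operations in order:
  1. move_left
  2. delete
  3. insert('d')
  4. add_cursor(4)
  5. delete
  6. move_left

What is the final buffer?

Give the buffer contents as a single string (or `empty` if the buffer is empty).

Answer: shenm

Derivation:
After op 1 (move_left): buffer="shleonm" (len 7), cursors c1@0 c2@5, authorship .......
After op 2 (delete): buffer="shlenm" (len 6), cursors c1@0 c2@4, authorship ......
After op 3 (insert('d')): buffer="dshlednm" (len 8), cursors c1@1 c2@6, authorship 1....2..
After op 4 (add_cursor(4)): buffer="dshlednm" (len 8), cursors c1@1 c3@4 c2@6, authorship 1....2..
After op 5 (delete): buffer="shenm" (len 5), cursors c1@0 c3@2 c2@3, authorship .....
After op 6 (move_left): buffer="shenm" (len 5), cursors c1@0 c3@1 c2@2, authorship .....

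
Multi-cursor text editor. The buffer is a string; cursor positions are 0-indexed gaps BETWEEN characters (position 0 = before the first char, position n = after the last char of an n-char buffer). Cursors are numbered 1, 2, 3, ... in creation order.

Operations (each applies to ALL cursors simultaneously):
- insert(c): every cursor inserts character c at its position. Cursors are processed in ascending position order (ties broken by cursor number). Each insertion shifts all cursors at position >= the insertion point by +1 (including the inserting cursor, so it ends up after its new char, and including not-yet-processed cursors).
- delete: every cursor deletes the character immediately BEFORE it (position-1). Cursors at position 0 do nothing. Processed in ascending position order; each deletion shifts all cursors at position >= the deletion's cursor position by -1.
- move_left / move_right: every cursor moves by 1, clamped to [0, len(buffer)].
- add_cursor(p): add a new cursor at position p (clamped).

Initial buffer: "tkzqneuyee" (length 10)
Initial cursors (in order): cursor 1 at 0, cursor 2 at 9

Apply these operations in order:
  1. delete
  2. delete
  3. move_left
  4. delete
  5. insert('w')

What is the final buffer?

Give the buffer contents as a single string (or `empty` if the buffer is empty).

Answer: wtkzqnwue

Derivation:
After op 1 (delete): buffer="tkzqneuye" (len 9), cursors c1@0 c2@8, authorship .........
After op 2 (delete): buffer="tkzqneue" (len 8), cursors c1@0 c2@7, authorship ........
After op 3 (move_left): buffer="tkzqneue" (len 8), cursors c1@0 c2@6, authorship ........
After op 4 (delete): buffer="tkzqnue" (len 7), cursors c1@0 c2@5, authorship .......
After op 5 (insert('w')): buffer="wtkzqnwue" (len 9), cursors c1@1 c2@7, authorship 1.....2..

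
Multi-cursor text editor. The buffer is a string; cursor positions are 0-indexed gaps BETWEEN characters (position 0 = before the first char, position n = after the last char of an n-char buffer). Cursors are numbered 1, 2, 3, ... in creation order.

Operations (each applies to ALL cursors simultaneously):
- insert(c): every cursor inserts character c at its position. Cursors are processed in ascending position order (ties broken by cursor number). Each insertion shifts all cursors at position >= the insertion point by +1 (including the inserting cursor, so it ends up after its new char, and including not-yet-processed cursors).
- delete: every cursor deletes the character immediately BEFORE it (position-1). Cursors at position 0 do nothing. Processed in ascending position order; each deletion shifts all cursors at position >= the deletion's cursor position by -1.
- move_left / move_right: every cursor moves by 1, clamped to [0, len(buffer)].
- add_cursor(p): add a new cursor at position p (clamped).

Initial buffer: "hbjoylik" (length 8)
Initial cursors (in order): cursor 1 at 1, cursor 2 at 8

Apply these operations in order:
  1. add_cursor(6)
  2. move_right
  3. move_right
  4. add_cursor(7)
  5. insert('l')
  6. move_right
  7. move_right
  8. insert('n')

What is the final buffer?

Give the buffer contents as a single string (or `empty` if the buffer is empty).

After op 1 (add_cursor(6)): buffer="hbjoylik" (len 8), cursors c1@1 c3@6 c2@8, authorship ........
After op 2 (move_right): buffer="hbjoylik" (len 8), cursors c1@2 c3@7 c2@8, authorship ........
After op 3 (move_right): buffer="hbjoylik" (len 8), cursors c1@3 c2@8 c3@8, authorship ........
After op 4 (add_cursor(7)): buffer="hbjoylik" (len 8), cursors c1@3 c4@7 c2@8 c3@8, authorship ........
After op 5 (insert('l')): buffer="hbjloylilkll" (len 12), cursors c1@4 c4@9 c2@12 c3@12, authorship ...1....4.23
After op 6 (move_right): buffer="hbjloylilkll" (len 12), cursors c1@5 c4@10 c2@12 c3@12, authorship ...1....4.23
After op 7 (move_right): buffer="hbjloylilkll" (len 12), cursors c1@6 c4@11 c2@12 c3@12, authorship ...1....4.23
After op 8 (insert('n')): buffer="hbjloynlilklnlnn" (len 16), cursors c1@7 c4@13 c2@16 c3@16, authorship ...1..1..4.24323

Answer: hbjloynlilklnlnn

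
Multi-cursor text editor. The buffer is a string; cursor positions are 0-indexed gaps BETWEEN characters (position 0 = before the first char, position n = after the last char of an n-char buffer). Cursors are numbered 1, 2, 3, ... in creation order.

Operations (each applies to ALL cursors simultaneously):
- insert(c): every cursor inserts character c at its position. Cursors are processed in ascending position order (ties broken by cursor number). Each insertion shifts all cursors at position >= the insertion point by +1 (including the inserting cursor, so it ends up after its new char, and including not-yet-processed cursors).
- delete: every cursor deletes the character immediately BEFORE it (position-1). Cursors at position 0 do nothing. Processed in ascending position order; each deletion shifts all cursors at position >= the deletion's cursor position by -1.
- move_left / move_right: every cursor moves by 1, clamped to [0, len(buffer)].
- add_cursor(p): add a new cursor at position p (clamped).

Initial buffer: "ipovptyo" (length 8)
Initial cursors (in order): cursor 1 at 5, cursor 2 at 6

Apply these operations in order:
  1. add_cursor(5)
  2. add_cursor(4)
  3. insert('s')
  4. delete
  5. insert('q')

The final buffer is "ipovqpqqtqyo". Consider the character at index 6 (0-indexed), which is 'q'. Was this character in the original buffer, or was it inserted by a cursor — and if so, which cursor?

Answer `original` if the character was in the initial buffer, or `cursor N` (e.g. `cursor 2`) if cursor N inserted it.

After op 1 (add_cursor(5)): buffer="ipovptyo" (len 8), cursors c1@5 c3@5 c2@6, authorship ........
After op 2 (add_cursor(4)): buffer="ipovptyo" (len 8), cursors c4@4 c1@5 c3@5 c2@6, authorship ........
After op 3 (insert('s')): buffer="ipovspsstsyo" (len 12), cursors c4@5 c1@8 c3@8 c2@10, authorship ....4.13.2..
After op 4 (delete): buffer="ipovptyo" (len 8), cursors c4@4 c1@5 c3@5 c2@6, authorship ........
After op 5 (insert('q')): buffer="ipovqpqqtqyo" (len 12), cursors c4@5 c1@8 c3@8 c2@10, authorship ....4.13.2..
Authorship (.=original, N=cursor N): . . . . 4 . 1 3 . 2 . .
Index 6: author = 1

Answer: cursor 1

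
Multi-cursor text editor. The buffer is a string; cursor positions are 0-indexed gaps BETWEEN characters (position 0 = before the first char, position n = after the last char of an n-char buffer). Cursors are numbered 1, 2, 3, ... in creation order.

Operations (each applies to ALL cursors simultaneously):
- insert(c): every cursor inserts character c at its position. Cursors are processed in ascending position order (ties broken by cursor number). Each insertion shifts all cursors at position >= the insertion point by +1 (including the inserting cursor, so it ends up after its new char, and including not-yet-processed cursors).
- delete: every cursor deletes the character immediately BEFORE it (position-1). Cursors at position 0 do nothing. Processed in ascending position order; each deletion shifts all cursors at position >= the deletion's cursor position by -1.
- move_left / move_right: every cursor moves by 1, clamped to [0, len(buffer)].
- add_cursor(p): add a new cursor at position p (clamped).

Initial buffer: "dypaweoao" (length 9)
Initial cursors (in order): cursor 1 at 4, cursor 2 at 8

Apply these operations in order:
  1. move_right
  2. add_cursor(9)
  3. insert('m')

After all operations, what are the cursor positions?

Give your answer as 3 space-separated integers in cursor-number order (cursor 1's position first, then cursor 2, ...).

Answer: 6 12 12

Derivation:
After op 1 (move_right): buffer="dypaweoao" (len 9), cursors c1@5 c2@9, authorship .........
After op 2 (add_cursor(9)): buffer="dypaweoao" (len 9), cursors c1@5 c2@9 c3@9, authorship .........
After op 3 (insert('m')): buffer="dypawmeoaomm" (len 12), cursors c1@6 c2@12 c3@12, authorship .....1....23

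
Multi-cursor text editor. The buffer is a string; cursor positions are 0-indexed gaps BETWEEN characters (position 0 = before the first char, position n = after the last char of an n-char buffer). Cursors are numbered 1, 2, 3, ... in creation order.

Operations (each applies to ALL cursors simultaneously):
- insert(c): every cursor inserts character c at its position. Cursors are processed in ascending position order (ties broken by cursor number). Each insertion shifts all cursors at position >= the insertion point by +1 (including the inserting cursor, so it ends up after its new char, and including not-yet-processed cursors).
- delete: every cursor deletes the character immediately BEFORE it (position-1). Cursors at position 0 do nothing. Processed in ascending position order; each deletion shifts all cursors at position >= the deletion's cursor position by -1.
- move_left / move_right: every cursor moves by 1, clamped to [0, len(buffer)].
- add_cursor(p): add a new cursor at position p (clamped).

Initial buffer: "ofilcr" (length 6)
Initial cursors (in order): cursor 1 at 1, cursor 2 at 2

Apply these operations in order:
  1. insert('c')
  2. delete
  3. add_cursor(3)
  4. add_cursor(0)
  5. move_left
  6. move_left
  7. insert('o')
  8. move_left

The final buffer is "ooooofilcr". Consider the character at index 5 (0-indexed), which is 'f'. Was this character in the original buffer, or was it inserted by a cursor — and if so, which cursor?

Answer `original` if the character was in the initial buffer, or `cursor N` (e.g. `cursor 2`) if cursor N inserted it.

Answer: original

Derivation:
After op 1 (insert('c')): buffer="ocfcilcr" (len 8), cursors c1@2 c2@4, authorship .1.2....
After op 2 (delete): buffer="ofilcr" (len 6), cursors c1@1 c2@2, authorship ......
After op 3 (add_cursor(3)): buffer="ofilcr" (len 6), cursors c1@1 c2@2 c3@3, authorship ......
After op 4 (add_cursor(0)): buffer="ofilcr" (len 6), cursors c4@0 c1@1 c2@2 c3@3, authorship ......
After op 5 (move_left): buffer="ofilcr" (len 6), cursors c1@0 c4@0 c2@1 c3@2, authorship ......
After op 6 (move_left): buffer="ofilcr" (len 6), cursors c1@0 c2@0 c4@0 c3@1, authorship ......
After op 7 (insert('o')): buffer="ooooofilcr" (len 10), cursors c1@3 c2@3 c4@3 c3@5, authorship 124.3.....
After op 8 (move_left): buffer="ooooofilcr" (len 10), cursors c1@2 c2@2 c4@2 c3@4, authorship 124.3.....
Authorship (.=original, N=cursor N): 1 2 4 . 3 . . . . .
Index 5: author = original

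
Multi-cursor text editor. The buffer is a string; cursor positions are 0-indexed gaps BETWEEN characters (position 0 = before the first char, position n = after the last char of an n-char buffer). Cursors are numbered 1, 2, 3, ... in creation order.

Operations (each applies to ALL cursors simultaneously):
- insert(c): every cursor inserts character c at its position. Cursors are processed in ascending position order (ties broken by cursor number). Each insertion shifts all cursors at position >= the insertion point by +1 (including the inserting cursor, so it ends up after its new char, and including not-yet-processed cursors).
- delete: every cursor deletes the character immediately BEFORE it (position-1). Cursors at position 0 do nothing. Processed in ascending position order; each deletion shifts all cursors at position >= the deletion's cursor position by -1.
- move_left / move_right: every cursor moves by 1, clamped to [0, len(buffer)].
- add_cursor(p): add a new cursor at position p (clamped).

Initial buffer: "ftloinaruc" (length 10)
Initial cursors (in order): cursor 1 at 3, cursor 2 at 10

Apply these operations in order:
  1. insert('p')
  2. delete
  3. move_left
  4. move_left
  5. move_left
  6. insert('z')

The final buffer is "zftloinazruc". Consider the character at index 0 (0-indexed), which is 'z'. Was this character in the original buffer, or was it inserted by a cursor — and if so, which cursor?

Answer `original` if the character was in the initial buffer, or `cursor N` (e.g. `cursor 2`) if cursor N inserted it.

Answer: cursor 1

Derivation:
After op 1 (insert('p')): buffer="ftlpoinarucp" (len 12), cursors c1@4 c2@12, authorship ...1.......2
After op 2 (delete): buffer="ftloinaruc" (len 10), cursors c1@3 c2@10, authorship ..........
After op 3 (move_left): buffer="ftloinaruc" (len 10), cursors c1@2 c2@9, authorship ..........
After op 4 (move_left): buffer="ftloinaruc" (len 10), cursors c1@1 c2@8, authorship ..........
After op 5 (move_left): buffer="ftloinaruc" (len 10), cursors c1@0 c2@7, authorship ..........
After op 6 (insert('z')): buffer="zftloinazruc" (len 12), cursors c1@1 c2@9, authorship 1.......2...
Authorship (.=original, N=cursor N): 1 . . . . . . . 2 . . .
Index 0: author = 1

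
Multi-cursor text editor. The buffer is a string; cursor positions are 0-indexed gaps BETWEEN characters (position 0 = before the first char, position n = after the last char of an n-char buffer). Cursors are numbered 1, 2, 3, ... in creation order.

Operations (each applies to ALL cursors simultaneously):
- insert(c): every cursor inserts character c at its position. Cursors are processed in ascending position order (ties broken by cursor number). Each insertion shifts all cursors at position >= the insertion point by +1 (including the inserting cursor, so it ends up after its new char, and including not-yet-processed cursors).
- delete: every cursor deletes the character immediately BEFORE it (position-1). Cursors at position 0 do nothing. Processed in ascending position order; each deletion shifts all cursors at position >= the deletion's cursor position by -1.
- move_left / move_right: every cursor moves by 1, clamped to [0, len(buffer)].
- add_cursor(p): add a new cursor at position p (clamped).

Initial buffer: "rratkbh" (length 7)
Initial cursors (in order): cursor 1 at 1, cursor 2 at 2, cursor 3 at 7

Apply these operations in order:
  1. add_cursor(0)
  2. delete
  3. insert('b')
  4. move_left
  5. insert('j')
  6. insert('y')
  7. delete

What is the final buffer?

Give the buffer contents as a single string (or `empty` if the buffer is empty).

Answer: bbjjjbatkbjb

Derivation:
After op 1 (add_cursor(0)): buffer="rratkbh" (len 7), cursors c4@0 c1@1 c2@2 c3@7, authorship .......
After op 2 (delete): buffer="atkb" (len 4), cursors c1@0 c2@0 c4@0 c3@4, authorship ....
After op 3 (insert('b')): buffer="bbbatkbb" (len 8), cursors c1@3 c2@3 c4@3 c3@8, authorship 124....3
After op 4 (move_left): buffer="bbbatkbb" (len 8), cursors c1@2 c2@2 c4@2 c3@7, authorship 124....3
After op 5 (insert('j')): buffer="bbjjjbatkbjb" (len 12), cursors c1@5 c2@5 c4@5 c3@11, authorship 121244....33
After op 6 (insert('y')): buffer="bbjjjyyybatkbjyb" (len 16), cursors c1@8 c2@8 c4@8 c3@15, authorship 121241244....333
After op 7 (delete): buffer="bbjjjbatkbjb" (len 12), cursors c1@5 c2@5 c4@5 c3@11, authorship 121244....33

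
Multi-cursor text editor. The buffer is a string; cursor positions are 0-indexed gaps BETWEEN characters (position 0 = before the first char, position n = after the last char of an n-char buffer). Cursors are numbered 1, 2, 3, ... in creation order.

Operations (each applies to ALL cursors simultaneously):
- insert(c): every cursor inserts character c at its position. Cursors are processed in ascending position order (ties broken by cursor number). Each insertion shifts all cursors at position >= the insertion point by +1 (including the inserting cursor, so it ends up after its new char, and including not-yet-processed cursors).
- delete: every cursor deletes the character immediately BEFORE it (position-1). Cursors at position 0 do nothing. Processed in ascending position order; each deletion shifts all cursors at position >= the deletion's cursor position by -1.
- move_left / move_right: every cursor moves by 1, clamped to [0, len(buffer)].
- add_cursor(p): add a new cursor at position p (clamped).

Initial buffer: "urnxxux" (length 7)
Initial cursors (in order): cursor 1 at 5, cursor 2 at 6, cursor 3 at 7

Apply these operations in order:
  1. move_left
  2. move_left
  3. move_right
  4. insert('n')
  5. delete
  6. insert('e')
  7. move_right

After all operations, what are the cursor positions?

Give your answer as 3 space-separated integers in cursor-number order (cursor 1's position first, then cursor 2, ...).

Answer: 6 8 10

Derivation:
After op 1 (move_left): buffer="urnxxux" (len 7), cursors c1@4 c2@5 c3@6, authorship .......
After op 2 (move_left): buffer="urnxxux" (len 7), cursors c1@3 c2@4 c3@5, authorship .......
After op 3 (move_right): buffer="urnxxux" (len 7), cursors c1@4 c2@5 c3@6, authorship .......
After op 4 (insert('n')): buffer="urnxnxnunx" (len 10), cursors c1@5 c2@7 c3@9, authorship ....1.2.3.
After op 5 (delete): buffer="urnxxux" (len 7), cursors c1@4 c2@5 c3@6, authorship .......
After op 6 (insert('e')): buffer="urnxexeuex" (len 10), cursors c1@5 c2@7 c3@9, authorship ....1.2.3.
After op 7 (move_right): buffer="urnxexeuex" (len 10), cursors c1@6 c2@8 c3@10, authorship ....1.2.3.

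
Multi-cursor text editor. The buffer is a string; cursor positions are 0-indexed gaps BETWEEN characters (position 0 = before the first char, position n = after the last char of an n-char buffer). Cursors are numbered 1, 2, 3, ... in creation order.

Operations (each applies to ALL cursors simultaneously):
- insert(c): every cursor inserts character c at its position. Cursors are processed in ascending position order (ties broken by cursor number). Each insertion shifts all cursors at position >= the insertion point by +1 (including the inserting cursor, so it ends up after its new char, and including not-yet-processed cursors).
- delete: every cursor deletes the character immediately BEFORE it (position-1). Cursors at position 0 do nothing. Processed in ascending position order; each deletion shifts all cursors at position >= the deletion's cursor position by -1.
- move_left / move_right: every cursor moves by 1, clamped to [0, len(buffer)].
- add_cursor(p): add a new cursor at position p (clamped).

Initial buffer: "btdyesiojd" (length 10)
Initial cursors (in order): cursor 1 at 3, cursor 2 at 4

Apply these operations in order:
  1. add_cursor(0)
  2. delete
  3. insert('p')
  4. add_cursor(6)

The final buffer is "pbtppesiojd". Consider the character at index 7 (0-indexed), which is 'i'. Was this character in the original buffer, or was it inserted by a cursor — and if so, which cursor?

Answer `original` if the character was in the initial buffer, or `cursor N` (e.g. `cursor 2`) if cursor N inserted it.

Answer: original

Derivation:
After op 1 (add_cursor(0)): buffer="btdyesiojd" (len 10), cursors c3@0 c1@3 c2@4, authorship ..........
After op 2 (delete): buffer="btesiojd" (len 8), cursors c3@0 c1@2 c2@2, authorship ........
After op 3 (insert('p')): buffer="pbtppesiojd" (len 11), cursors c3@1 c1@5 c2@5, authorship 3..12......
After op 4 (add_cursor(6)): buffer="pbtppesiojd" (len 11), cursors c3@1 c1@5 c2@5 c4@6, authorship 3..12......
Authorship (.=original, N=cursor N): 3 . . 1 2 . . . . . .
Index 7: author = original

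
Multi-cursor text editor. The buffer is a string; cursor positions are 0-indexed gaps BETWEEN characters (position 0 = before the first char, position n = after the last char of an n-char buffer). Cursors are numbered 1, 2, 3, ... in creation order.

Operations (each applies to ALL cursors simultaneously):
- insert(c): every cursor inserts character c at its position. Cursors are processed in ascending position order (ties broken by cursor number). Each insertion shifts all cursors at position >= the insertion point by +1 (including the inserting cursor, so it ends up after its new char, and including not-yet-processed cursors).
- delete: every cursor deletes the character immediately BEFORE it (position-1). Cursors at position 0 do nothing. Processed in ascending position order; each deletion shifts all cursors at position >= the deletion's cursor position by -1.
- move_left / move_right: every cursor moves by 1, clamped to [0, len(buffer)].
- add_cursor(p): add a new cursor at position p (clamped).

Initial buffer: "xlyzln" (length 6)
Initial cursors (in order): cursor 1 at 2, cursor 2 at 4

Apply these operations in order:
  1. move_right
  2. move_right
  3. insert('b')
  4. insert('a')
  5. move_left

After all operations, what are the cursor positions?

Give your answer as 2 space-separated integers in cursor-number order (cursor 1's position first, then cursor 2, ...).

Answer: 5 9

Derivation:
After op 1 (move_right): buffer="xlyzln" (len 6), cursors c1@3 c2@5, authorship ......
After op 2 (move_right): buffer="xlyzln" (len 6), cursors c1@4 c2@6, authorship ......
After op 3 (insert('b')): buffer="xlyzblnb" (len 8), cursors c1@5 c2@8, authorship ....1..2
After op 4 (insert('a')): buffer="xlyzbalnba" (len 10), cursors c1@6 c2@10, authorship ....11..22
After op 5 (move_left): buffer="xlyzbalnba" (len 10), cursors c1@5 c2@9, authorship ....11..22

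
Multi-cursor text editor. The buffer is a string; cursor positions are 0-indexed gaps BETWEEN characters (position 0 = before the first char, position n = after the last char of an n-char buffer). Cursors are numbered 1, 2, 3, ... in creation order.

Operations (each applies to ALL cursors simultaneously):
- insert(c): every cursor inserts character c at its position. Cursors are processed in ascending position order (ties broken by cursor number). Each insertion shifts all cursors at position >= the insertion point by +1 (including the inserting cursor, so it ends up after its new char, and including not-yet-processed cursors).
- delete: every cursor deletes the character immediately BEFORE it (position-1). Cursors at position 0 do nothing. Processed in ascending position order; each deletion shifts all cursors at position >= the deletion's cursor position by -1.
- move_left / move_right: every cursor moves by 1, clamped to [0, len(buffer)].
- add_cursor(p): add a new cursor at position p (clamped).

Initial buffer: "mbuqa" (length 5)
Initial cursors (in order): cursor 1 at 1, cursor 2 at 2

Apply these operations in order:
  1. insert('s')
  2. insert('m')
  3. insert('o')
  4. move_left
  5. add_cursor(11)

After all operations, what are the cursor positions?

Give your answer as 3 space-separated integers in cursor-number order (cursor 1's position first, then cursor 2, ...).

Answer: 3 7 11

Derivation:
After op 1 (insert('s')): buffer="msbsuqa" (len 7), cursors c1@2 c2@4, authorship .1.2...
After op 2 (insert('m')): buffer="msmbsmuqa" (len 9), cursors c1@3 c2@6, authorship .11.22...
After op 3 (insert('o')): buffer="msmobsmouqa" (len 11), cursors c1@4 c2@8, authorship .111.222...
After op 4 (move_left): buffer="msmobsmouqa" (len 11), cursors c1@3 c2@7, authorship .111.222...
After op 5 (add_cursor(11)): buffer="msmobsmouqa" (len 11), cursors c1@3 c2@7 c3@11, authorship .111.222...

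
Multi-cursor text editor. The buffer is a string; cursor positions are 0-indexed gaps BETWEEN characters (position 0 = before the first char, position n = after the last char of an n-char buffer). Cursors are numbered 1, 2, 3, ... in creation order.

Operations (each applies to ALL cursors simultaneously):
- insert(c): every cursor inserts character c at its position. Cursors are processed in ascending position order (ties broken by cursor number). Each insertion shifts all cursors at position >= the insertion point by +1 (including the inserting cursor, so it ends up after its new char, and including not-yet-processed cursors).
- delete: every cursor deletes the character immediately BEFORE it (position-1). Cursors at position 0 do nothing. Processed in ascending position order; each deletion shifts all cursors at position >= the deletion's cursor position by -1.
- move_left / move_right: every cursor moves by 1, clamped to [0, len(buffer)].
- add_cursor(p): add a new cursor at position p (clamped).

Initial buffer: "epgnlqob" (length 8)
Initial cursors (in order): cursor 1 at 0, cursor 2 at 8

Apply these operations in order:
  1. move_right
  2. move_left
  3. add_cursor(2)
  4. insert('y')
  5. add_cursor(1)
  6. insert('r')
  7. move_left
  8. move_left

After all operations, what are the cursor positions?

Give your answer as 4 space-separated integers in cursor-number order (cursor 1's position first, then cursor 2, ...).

After op 1 (move_right): buffer="epgnlqob" (len 8), cursors c1@1 c2@8, authorship ........
After op 2 (move_left): buffer="epgnlqob" (len 8), cursors c1@0 c2@7, authorship ........
After op 3 (add_cursor(2)): buffer="epgnlqob" (len 8), cursors c1@0 c3@2 c2@7, authorship ........
After op 4 (insert('y')): buffer="yepygnlqoyb" (len 11), cursors c1@1 c3@4 c2@10, authorship 1..3.....2.
After op 5 (add_cursor(1)): buffer="yepygnlqoyb" (len 11), cursors c1@1 c4@1 c3@4 c2@10, authorship 1..3.....2.
After op 6 (insert('r')): buffer="yrrepyrgnlqoyrb" (len 15), cursors c1@3 c4@3 c3@7 c2@14, authorship 114..33.....22.
After op 7 (move_left): buffer="yrrepyrgnlqoyrb" (len 15), cursors c1@2 c4@2 c3@6 c2@13, authorship 114..33.....22.
After op 8 (move_left): buffer="yrrepyrgnlqoyrb" (len 15), cursors c1@1 c4@1 c3@5 c2@12, authorship 114..33.....22.

Answer: 1 12 5 1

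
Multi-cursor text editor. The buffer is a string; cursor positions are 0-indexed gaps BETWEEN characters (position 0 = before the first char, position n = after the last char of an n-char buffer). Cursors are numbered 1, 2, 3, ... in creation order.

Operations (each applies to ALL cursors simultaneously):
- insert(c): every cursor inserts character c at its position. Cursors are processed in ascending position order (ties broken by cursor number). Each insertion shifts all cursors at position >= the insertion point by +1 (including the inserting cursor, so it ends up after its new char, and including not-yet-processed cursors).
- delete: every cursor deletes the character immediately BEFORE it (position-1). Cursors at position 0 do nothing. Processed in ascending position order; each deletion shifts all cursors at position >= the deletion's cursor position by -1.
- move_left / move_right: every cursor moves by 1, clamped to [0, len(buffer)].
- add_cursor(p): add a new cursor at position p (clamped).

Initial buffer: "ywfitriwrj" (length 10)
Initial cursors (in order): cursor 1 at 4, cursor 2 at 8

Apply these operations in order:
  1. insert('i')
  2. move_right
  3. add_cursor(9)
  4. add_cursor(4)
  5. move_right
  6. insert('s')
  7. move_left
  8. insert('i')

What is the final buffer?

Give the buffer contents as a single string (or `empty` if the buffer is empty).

Answer: ywfiiistrisiwiisrjis

Derivation:
After op 1 (insert('i')): buffer="ywfiitriwirj" (len 12), cursors c1@5 c2@10, authorship ....1....2..
After op 2 (move_right): buffer="ywfiitriwirj" (len 12), cursors c1@6 c2@11, authorship ....1....2..
After op 3 (add_cursor(9)): buffer="ywfiitriwirj" (len 12), cursors c1@6 c3@9 c2@11, authorship ....1....2..
After op 4 (add_cursor(4)): buffer="ywfiitriwirj" (len 12), cursors c4@4 c1@6 c3@9 c2@11, authorship ....1....2..
After op 5 (move_right): buffer="ywfiitriwirj" (len 12), cursors c4@5 c1@7 c3@10 c2@12, authorship ....1....2..
After op 6 (insert('s')): buffer="ywfiistrsiwisrjs" (len 16), cursors c4@6 c1@9 c3@13 c2@16, authorship ....14..1..23..2
After op 7 (move_left): buffer="ywfiistrsiwisrjs" (len 16), cursors c4@5 c1@8 c3@12 c2@15, authorship ....14..1..23..2
After op 8 (insert('i')): buffer="ywfiiistrisiwiisrjis" (len 20), cursors c4@6 c1@10 c3@15 c2@19, authorship ....144..11..233..22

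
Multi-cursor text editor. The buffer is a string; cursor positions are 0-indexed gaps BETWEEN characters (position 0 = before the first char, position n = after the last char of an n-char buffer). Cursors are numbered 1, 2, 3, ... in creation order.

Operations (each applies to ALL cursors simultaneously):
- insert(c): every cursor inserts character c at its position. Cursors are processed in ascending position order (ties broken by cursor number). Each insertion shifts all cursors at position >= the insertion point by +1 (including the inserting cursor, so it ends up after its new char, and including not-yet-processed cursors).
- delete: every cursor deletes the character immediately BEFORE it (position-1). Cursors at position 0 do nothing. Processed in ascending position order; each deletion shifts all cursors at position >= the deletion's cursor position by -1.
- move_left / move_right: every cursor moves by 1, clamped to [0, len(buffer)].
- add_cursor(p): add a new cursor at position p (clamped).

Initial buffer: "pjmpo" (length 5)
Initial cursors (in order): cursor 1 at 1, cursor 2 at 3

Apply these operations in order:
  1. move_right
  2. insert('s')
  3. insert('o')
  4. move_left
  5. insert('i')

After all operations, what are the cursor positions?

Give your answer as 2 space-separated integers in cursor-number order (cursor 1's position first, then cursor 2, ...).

After op 1 (move_right): buffer="pjmpo" (len 5), cursors c1@2 c2@4, authorship .....
After op 2 (insert('s')): buffer="pjsmpso" (len 7), cursors c1@3 c2@6, authorship ..1..2.
After op 3 (insert('o')): buffer="pjsompsoo" (len 9), cursors c1@4 c2@8, authorship ..11..22.
After op 4 (move_left): buffer="pjsompsoo" (len 9), cursors c1@3 c2@7, authorship ..11..22.
After op 5 (insert('i')): buffer="pjsiompsioo" (len 11), cursors c1@4 c2@9, authorship ..111..222.

Answer: 4 9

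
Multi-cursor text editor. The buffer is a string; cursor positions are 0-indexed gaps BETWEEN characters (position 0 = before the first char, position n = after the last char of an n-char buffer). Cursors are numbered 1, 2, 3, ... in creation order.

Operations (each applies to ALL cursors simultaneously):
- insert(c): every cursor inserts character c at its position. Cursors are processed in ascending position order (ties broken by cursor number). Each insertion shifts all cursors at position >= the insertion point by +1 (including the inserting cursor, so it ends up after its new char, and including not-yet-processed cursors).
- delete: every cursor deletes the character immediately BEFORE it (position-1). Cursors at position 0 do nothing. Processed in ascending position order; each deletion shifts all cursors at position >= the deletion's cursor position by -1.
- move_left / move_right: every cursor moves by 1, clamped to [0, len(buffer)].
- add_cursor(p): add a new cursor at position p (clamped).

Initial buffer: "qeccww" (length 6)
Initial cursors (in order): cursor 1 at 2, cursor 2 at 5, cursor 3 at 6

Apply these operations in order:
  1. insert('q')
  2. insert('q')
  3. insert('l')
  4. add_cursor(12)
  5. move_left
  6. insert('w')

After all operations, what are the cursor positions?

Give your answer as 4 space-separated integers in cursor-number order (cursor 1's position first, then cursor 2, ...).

Answer: 5 12 18 14

Derivation:
After op 1 (insert('q')): buffer="qeqccwqwq" (len 9), cursors c1@3 c2@7 c3@9, authorship ..1...2.3
After op 2 (insert('q')): buffer="qeqqccwqqwqq" (len 12), cursors c1@4 c2@9 c3@12, authorship ..11...22.33
After op 3 (insert('l')): buffer="qeqqlccwqqlwqql" (len 15), cursors c1@5 c2@11 c3@15, authorship ..111...222.333
After op 4 (add_cursor(12)): buffer="qeqqlccwqqlwqql" (len 15), cursors c1@5 c2@11 c4@12 c3@15, authorship ..111...222.333
After op 5 (move_left): buffer="qeqqlccwqqlwqql" (len 15), cursors c1@4 c2@10 c4@11 c3@14, authorship ..111...222.333
After op 6 (insert('w')): buffer="qeqqwlccwqqwlwwqqwl" (len 19), cursors c1@5 c2@12 c4@14 c3@18, authorship ..1111...22224.3333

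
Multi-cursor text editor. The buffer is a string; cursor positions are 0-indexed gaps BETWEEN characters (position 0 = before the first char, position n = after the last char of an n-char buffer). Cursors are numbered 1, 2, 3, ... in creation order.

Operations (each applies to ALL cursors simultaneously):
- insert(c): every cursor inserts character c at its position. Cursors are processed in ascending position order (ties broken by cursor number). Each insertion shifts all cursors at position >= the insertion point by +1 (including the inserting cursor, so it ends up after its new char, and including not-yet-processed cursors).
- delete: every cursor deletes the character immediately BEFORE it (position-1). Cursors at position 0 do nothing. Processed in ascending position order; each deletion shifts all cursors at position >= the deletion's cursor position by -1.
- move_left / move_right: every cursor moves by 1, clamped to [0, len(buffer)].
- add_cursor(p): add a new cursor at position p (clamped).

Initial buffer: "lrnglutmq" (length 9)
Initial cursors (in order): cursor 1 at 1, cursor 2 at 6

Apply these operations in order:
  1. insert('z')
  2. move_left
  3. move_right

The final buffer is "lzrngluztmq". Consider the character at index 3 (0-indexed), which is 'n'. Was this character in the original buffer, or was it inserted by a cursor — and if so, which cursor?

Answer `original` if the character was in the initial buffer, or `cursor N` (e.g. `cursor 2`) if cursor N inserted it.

After op 1 (insert('z')): buffer="lzrngluztmq" (len 11), cursors c1@2 c2@8, authorship .1.....2...
After op 2 (move_left): buffer="lzrngluztmq" (len 11), cursors c1@1 c2@7, authorship .1.....2...
After op 3 (move_right): buffer="lzrngluztmq" (len 11), cursors c1@2 c2@8, authorship .1.....2...
Authorship (.=original, N=cursor N): . 1 . . . . . 2 . . .
Index 3: author = original

Answer: original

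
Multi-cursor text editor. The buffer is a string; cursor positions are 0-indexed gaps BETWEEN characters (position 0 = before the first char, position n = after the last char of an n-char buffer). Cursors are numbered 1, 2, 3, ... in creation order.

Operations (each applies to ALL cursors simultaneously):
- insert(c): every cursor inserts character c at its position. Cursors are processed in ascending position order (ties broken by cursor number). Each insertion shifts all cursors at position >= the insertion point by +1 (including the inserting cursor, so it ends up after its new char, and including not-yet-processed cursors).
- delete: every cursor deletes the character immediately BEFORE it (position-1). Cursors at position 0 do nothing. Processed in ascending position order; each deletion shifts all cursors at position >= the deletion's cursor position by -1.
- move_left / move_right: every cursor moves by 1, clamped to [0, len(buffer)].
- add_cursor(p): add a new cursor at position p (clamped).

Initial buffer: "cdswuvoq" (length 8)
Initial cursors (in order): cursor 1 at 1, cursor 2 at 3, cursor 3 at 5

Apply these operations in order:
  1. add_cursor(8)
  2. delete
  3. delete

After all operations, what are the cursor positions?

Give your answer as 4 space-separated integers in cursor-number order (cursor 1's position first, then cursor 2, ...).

Answer: 0 0 0 1

Derivation:
After op 1 (add_cursor(8)): buffer="cdswuvoq" (len 8), cursors c1@1 c2@3 c3@5 c4@8, authorship ........
After op 2 (delete): buffer="dwvo" (len 4), cursors c1@0 c2@1 c3@2 c4@4, authorship ....
After op 3 (delete): buffer="v" (len 1), cursors c1@0 c2@0 c3@0 c4@1, authorship .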